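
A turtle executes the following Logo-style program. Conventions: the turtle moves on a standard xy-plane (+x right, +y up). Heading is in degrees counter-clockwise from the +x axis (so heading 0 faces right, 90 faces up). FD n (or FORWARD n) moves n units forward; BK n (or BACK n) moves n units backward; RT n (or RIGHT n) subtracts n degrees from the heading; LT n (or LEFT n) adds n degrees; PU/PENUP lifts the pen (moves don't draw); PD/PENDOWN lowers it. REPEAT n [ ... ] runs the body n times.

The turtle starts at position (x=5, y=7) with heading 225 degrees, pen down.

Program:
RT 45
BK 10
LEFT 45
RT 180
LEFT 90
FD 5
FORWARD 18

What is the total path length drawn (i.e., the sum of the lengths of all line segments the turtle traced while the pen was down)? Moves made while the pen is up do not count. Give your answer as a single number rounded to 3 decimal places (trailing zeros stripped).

Answer: 33

Derivation:
Executing turtle program step by step:
Start: pos=(5,7), heading=225, pen down
RT 45: heading 225 -> 180
BK 10: (5,7) -> (15,7) [heading=180, draw]
LT 45: heading 180 -> 225
RT 180: heading 225 -> 45
LT 90: heading 45 -> 135
FD 5: (15,7) -> (11.464,10.536) [heading=135, draw]
FD 18: (11.464,10.536) -> (-1.263,23.263) [heading=135, draw]
Final: pos=(-1.263,23.263), heading=135, 3 segment(s) drawn

Segment lengths:
  seg 1: (5,7) -> (15,7), length = 10
  seg 2: (15,7) -> (11.464,10.536), length = 5
  seg 3: (11.464,10.536) -> (-1.263,23.263), length = 18
Total = 33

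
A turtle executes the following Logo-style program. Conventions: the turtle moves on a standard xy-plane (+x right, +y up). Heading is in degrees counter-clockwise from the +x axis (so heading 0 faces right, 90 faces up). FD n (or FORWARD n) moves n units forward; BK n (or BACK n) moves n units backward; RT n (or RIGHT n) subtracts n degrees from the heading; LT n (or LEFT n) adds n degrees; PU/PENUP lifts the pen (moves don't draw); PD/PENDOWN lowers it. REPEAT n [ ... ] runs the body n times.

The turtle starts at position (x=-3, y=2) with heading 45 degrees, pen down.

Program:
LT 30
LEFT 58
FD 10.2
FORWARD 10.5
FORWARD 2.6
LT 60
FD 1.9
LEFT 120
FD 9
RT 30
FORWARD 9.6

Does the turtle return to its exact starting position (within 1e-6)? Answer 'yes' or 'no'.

Executing turtle program step by step:
Start: pos=(-3,2), heading=45, pen down
LT 30: heading 45 -> 75
LT 58: heading 75 -> 133
FD 10.2: (-3,2) -> (-9.956,9.46) [heading=133, draw]
FD 10.5: (-9.956,9.46) -> (-17.117,17.139) [heading=133, draw]
FD 2.6: (-17.117,17.139) -> (-18.891,19.041) [heading=133, draw]
LT 60: heading 133 -> 193
FD 1.9: (-18.891,19.041) -> (-20.742,18.613) [heading=193, draw]
LT 120: heading 193 -> 313
FD 9: (-20.742,18.613) -> (-14.604,12.031) [heading=313, draw]
RT 30: heading 313 -> 283
FD 9.6: (-14.604,12.031) -> (-12.444,2.677) [heading=283, draw]
Final: pos=(-12.444,2.677), heading=283, 6 segment(s) drawn

Start position: (-3, 2)
Final position: (-12.444, 2.677)
Distance = 9.469; >= 1e-6 -> NOT closed

Answer: no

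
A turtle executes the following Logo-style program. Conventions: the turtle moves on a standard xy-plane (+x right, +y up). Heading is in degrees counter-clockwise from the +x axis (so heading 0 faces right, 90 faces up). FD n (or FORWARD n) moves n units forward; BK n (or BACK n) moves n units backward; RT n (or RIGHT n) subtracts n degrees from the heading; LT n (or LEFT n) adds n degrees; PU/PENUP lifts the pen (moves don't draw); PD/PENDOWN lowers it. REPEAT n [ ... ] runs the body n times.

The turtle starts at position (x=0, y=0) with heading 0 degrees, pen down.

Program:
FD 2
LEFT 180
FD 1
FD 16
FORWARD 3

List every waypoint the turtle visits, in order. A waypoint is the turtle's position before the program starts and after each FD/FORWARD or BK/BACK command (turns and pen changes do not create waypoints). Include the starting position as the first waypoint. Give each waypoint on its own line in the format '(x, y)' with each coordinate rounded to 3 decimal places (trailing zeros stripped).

Executing turtle program step by step:
Start: pos=(0,0), heading=0, pen down
FD 2: (0,0) -> (2,0) [heading=0, draw]
LT 180: heading 0 -> 180
FD 1: (2,0) -> (1,0) [heading=180, draw]
FD 16: (1,0) -> (-15,0) [heading=180, draw]
FD 3: (-15,0) -> (-18,0) [heading=180, draw]
Final: pos=(-18,0), heading=180, 4 segment(s) drawn
Waypoints (5 total):
(0, 0)
(2, 0)
(1, 0)
(-15, 0)
(-18, 0)

Answer: (0, 0)
(2, 0)
(1, 0)
(-15, 0)
(-18, 0)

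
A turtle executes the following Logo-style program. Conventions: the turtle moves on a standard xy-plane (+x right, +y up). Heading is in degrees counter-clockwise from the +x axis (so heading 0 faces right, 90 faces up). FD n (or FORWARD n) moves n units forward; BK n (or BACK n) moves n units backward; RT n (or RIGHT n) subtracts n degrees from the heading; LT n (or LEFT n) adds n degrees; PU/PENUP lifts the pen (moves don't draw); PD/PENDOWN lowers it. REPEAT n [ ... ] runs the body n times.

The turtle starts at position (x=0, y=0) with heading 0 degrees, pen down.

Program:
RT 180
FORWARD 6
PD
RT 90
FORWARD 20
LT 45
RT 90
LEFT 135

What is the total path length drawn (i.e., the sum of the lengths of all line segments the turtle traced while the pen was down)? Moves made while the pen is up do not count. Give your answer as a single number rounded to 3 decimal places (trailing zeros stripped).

Executing turtle program step by step:
Start: pos=(0,0), heading=0, pen down
RT 180: heading 0 -> 180
FD 6: (0,0) -> (-6,0) [heading=180, draw]
PD: pen down
RT 90: heading 180 -> 90
FD 20: (-6,0) -> (-6,20) [heading=90, draw]
LT 45: heading 90 -> 135
RT 90: heading 135 -> 45
LT 135: heading 45 -> 180
Final: pos=(-6,20), heading=180, 2 segment(s) drawn

Segment lengths:
  seg 1: (0,0) -> (-6,0), length = 6
  seg 2: (-6,0) -> (-6,20), length = 20
Total = 26

Answer: 26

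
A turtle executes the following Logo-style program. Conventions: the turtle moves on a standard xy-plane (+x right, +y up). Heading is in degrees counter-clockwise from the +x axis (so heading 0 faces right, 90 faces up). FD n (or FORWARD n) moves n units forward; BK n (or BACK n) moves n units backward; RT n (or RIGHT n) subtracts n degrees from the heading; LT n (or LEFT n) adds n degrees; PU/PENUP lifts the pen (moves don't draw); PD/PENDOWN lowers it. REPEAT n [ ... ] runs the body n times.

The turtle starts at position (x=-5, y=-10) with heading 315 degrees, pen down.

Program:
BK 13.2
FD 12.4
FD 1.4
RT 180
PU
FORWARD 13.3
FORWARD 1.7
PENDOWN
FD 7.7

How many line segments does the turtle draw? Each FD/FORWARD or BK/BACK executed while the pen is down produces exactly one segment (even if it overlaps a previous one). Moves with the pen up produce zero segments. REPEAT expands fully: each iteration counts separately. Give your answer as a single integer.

Executing turtle program step by step:
Start: pos=(-5,-10), heading=315, pen down
BK 13.2: (-5,-10) -> (-14.334,-0.666) [heading=315, draw]
FD 12.4: (-14.334,-0.666) -> (-5.566,-9.434) [heading=315, draw]
FD 1.4: (-5.566,-9.434) -> (-4.576,-10.424) [heading=315, draw]
RT 180: heading 315 -> 135
PU: pen up
FD 13.3: (-4.576,-10.424) -> (-13.98,-1.02) [heading=135, move]
FD 1.7: (-13.98,-1.02) -> (-15.182,0.182) [heading=135, move]
PD: pen down
FD 7.7: (-15.182,0.182) -> (-20.627,5.627) [heading=135, draw]
Final: pos=(-20.627,5.627), heading=135, 4 segment(s) drawn
Segments drawn: 4

Answer: 4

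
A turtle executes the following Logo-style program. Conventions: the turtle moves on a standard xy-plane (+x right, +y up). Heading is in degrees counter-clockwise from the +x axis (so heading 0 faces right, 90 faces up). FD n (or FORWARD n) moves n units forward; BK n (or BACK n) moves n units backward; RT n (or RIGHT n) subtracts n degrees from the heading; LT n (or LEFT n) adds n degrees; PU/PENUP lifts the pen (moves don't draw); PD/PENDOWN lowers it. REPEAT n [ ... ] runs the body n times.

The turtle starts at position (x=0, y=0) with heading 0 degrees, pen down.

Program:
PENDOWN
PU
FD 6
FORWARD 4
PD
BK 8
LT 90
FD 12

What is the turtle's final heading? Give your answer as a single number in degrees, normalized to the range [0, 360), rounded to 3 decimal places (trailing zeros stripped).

Executing turtle program step by step:
Start: pos=(0,0), heading=0, pen down
PD: pen down
PU: pen up
FD 6: (0,0) -> (6,0) [heading=0, move]
FD 4: (6,0) -> (10,0) [heading=0, move]
PD: pen down
BK 8: (10,0) -> (2,0) [heading=0, draw]
LT 90: heading 0 -> 90
FD 12: (2,0) -> (2,12) [heading=90, draw]
Final: pos=(2,12), heading=90, 2 segment(s) drawn

Answer: 90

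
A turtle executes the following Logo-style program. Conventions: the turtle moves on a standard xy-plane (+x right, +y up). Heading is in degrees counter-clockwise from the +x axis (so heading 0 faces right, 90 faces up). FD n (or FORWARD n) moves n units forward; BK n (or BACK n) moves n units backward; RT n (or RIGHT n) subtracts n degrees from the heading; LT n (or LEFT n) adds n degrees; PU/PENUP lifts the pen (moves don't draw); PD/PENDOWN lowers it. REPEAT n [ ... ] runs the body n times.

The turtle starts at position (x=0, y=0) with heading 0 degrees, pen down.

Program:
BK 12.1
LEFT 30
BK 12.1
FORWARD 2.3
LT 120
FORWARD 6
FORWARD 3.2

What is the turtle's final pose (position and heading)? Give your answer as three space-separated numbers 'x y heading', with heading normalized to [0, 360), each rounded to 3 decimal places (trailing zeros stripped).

Answer: -28.554 -0.3 150

Derivation:
Executing turtle program step by step:
Start: pos=(0,0), heading=0, pen down
BK 12.1: (0,0) -> (-12.1,0) [heading=0, draw]
LT 30: heading 0 -> 30
BK 12.1: (-12.1,0) -> (-22.579,-6.05) [heading=30, draw]
FD 2.3: (-22.579,-6.05) -> (-20.587,-4.9) [heading=30, draw]
LT 120: heading 30 -> 150
FD 6: (-20.587,-4.9) -> (-25.783,-1.9) [heading=150, draw]
FD 3.2: (-25.783,-1.9) -> (-28.554,-0.3) [heading=150, draw]
Final: pos=(-28.554,-0.3), heading=150, 5 segment(s) drawn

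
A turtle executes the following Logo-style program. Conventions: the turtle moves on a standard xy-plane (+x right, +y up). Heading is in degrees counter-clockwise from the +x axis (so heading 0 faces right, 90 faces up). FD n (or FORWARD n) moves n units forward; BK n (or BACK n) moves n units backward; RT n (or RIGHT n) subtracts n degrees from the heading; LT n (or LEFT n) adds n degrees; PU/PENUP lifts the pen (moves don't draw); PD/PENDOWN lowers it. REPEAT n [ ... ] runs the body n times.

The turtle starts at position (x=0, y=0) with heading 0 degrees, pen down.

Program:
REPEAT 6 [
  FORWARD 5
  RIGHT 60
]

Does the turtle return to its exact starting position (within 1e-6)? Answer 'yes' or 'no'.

Executing turtle program step by step:
Start: pos=(0,0), heading=0, pen down
REPEAT 6 [
  -- iteration 1/6 --
  FD 5: (0,0) -> (5,0) [heading=0, draw]
  RT 60: heading 0 -> 300
  -- iteration 2/6 --
  FD 5: (5,0) -> (7.5,-4.33) [heading=300, draw]
  RT 60: heading 300 -> 240
  -- iteration 3/6 --
  FD 5: (7.5,-4.33) -> (5,-8.66) [heading=240, draw]
  RT 60: heading 240 -> 180
  -- iteration 4/6 --
  FD 5: (5,-8.66) -> (0,-8.66) [heading=180, draw]
  RT 60: heading 180 -> 120
  -- iteration 5/6 --
  FD 5: (0,-8.66) -> (-2.5,-4.33) [heading=120, draw]
  RT 60: heading 120 -> 60
  -- iteration 6/6 --
  FD 5: (-2.5,-4.33) -> (0,0) [heading=60, draw]
  RT 60: heading 60 -> 0
]
Final: pos=(0,0), heading=0, 6 segment(s) drawn

Start position: (0, 0)
Final position: (0, 0)
Distance = 0; < 1e-6 -> CLOSED

Answer: yes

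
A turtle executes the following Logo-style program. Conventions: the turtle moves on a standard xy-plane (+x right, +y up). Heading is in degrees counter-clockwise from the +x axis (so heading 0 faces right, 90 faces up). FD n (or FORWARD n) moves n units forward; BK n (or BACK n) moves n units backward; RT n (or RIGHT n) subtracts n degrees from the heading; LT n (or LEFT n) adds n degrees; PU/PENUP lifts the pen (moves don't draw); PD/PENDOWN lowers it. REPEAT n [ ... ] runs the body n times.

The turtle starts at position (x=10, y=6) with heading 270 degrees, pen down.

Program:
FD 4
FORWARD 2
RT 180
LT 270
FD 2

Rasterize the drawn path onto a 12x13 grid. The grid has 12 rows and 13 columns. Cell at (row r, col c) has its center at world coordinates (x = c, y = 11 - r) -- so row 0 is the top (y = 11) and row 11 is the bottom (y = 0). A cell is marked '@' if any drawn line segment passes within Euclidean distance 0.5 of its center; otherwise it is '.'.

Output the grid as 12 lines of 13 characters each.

Segment 0: (10,6) -> (10,2)
Segment 1: (10,2) -> (10,0)
Segment 2: (10,0) -> (12,-0)

Answer: .............
.............
.............
.............
.............
..........@..
..........@..
..........@..
..........@..
..........@..
..........@..
..........@@@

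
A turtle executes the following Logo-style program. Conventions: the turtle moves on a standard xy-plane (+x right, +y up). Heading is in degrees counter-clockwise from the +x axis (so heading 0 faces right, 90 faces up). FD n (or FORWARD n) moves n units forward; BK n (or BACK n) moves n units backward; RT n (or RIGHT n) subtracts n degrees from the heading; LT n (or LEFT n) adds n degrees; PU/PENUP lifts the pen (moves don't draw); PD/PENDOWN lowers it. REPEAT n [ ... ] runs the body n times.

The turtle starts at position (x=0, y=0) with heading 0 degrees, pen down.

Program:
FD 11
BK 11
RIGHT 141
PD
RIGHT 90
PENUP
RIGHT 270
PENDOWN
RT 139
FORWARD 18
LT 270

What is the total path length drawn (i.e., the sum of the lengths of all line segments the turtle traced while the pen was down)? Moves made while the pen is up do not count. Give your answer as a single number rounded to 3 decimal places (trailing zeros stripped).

Executing turtle program step by step:
Start: pos=(0,0), heading=0, pen down
FD 11: (0,0) -> (11,0) [heading=0, draw]
BK 11: (11,0) -> (0,0) [heading=0, draw]
RT 141: heading 0 -> 219
PD: pen down
RT 90: heading 219 -> 129
PU: pen up
RT 270: heading 129 -> 219
PD: pen down
RT 139: heading 219 -> 80
FD 18: (0,0) -> (3.126,17.727) [heading=80, draw]
LT 270: heading 80 -> 350
Final: pos=(3.126,17.727), heading=350, 3 segment(s) drawn

Segment lengths:
  seg 1: (0,0) -> (11,0), length = 11
  seg 2: (11,0) -> (0,0), length = 11
  seg 3: (0,0) -> (3.126,17.727), length = 18
Total = 40

Answer: 40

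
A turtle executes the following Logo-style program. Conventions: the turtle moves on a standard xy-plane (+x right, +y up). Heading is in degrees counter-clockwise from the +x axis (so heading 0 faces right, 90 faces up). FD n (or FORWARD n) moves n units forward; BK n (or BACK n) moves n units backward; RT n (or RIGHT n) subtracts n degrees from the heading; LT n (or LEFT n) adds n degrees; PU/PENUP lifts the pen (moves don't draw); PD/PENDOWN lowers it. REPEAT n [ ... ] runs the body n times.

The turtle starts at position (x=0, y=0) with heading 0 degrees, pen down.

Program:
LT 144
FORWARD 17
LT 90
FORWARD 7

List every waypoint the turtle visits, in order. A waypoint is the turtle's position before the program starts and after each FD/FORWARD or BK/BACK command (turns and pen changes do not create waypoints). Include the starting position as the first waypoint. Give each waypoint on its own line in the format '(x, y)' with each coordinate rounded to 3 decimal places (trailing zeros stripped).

Answer: (0, 0)
(-13.753, 9.992)
(-17.868, 4.329)

Derivation:
Executing turtle program step by step:
Start: pos=(0,0), heading=0, pen down
LT 144: heading 0 -> 144
FD 17: (0,0) -> (-13.753,9.992) [heading=144, draw]
LT 90: heading 144 -> 234
FD 7: (-13.753,9.992) -> (-17.868,4.329) [heading=234, draw]
Final: pos=(-17.868,4.329), heading=234, 2 segment(s) drawn
Waypoints (3 total):
(0, 0)
(-13.753, 9.992)
(-17.868, 4.329)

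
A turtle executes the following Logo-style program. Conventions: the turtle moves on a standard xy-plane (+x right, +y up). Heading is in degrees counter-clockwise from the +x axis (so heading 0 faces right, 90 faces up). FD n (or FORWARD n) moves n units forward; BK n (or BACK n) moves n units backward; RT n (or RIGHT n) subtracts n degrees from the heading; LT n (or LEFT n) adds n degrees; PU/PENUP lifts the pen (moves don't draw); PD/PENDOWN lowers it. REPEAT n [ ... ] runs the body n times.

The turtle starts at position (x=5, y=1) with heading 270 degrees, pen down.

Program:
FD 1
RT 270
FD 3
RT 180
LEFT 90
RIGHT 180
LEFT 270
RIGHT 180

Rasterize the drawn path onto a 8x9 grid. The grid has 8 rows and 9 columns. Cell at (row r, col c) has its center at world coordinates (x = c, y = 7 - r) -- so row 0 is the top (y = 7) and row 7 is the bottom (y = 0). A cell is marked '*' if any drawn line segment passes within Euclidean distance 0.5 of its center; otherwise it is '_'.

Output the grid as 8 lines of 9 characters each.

Segment 0: (5,1) -> (5,0)
Segment 1: (5,0) -> (8,0)

Answer: _________
_________
_________
_________
_________
_________
_____*___
_____****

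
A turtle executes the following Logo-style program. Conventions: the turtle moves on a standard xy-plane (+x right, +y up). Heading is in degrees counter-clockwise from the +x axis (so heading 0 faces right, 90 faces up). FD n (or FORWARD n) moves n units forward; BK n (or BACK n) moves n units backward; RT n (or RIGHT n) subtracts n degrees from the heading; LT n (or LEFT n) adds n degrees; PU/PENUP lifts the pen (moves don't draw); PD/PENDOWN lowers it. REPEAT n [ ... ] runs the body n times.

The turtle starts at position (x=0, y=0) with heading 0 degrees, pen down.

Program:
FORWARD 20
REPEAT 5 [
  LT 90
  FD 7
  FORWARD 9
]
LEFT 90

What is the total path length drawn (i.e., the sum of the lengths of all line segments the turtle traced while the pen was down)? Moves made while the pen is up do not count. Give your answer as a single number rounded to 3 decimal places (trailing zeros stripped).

Answer: 100

Derivation:
Executing turtle program step by step:
Start: pos=(0,0), heading=0, pen down
FD 20: (0,0) -> (20,0) [heading=0, draw]
REPEAT 5 [
  -- iteration 1/5 --
  LT 90: heading 0 -> 90
  FD 7: (20,0) -> (20,7) [heading=90, draw]
  FD 9: (20,7) -> (20,16) [heading=90, draw]
  -- iteration 2/5 --
  LT 90: heading 90 -> 180
  FD 7: (20,16) -> (13,16) [heading=180, draw]
  FD 9: (13,16) -> (4,16) [heading=180, draw]
  -- iteration 3/5 --
  LT 90: heading 180 -> 270
  FD 7: (4,16) -> (4,9) [heading=270, draw]
  FD 9: (4,9) -> (4,0) [heading=270, draw]
  -- iteration 4/5 --
  LT 90: heading 270 -> 0
  FD 7: (4,0) -> (11,0) [heading=0, draw]
  FD 9: (11,0) -> (20,0) [heading=0, draw]
  -- iteration 5/5 --
  LT 90: heading 0 -> 90
  FD 7: (20,0) -> (20,7) [heading=90, draw]
  FD 9: (20,7) -> (20,16) [heading=90, draw]
]
LT 90: heading 90 -> 180
Final: pos=(20,16), heading=180, 11 segment(s) drawn

Segment lengths:
  seg 1: (0,0) -> (20,0), length = 20
  seg 2: (20,0) -> (20,7), length = 7
  seg 3: (20,7) -> (20,16), length = 9
  seg 4: (20,16) -> (13,16), length = 7
  seg 5: (13,16) -> (4,16), length = 9
  seg 6: (4,16) -> (4,9), length = 7
  seg 7: (4,9) -> (4,0), length = 9
  seg 8: (4,0) -> (11,0), length = 7
  seg 9: (11,0) -> (20,0), length = 9
  seg 10: (20,0) -> (20,7), length = 7
  seg 11: (20,7) -> (20,16), length = 9
Total = 100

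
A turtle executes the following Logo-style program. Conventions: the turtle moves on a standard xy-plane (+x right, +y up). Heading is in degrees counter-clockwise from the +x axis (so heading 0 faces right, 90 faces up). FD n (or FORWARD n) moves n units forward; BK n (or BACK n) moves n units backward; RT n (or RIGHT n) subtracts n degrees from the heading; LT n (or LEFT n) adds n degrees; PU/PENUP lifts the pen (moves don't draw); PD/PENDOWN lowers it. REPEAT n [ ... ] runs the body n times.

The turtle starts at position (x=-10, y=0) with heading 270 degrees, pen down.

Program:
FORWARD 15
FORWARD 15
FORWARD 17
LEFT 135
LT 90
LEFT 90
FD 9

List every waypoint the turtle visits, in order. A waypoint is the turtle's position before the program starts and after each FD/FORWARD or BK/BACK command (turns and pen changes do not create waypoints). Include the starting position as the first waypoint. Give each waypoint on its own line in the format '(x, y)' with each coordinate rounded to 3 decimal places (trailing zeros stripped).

Answer: (-10, 0)
(-10, -15)
(-10, -30)
(-10, -47)
(-16.364, -53.364)

Derivation:
Executing turtle program step by step:
Start: pos=(-10,0), heading=270, pen down
FD 15: (-10,0) -> (-10,-15) [heading=270, draw]
FD 15: (-10,-15) -> (-10,-30) [heading=270, draw]
FD 17: (-10,-30) -> (-10,-47) [heading=270, draw]
LT 135: heading 270 -> 45
LT 90: heading 45 -> 135
LT 90: heading 135 -> 225
FD 9: (-10,-47) -> (-16.364,-53.364) [heading=225, draw]
Final: pos=(-16.364,-53.364), heading=225, 4 segment(s) drawn
Waypoints (5 total):
(-10, 0)
(-10, -15)
(-10, -30)
(-10, -47)
(-16.364, -53.364)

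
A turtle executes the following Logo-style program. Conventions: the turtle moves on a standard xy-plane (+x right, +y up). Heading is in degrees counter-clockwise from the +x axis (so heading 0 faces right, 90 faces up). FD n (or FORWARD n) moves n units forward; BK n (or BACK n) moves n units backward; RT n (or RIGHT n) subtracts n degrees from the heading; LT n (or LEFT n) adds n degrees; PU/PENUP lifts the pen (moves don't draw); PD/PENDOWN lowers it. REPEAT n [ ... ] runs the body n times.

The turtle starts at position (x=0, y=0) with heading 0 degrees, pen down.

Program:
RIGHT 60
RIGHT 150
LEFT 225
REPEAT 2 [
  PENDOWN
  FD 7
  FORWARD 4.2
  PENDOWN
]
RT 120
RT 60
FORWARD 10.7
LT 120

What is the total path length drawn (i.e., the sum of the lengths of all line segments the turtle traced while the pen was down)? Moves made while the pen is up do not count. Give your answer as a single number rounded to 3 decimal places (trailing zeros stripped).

Answer: 33.1

Derivation:
Executing turtle program step by step:
Start: pos=(0,0), heading=0, pen down
RT 60: heading 0 -> 300
RT 150: heading 300 -> 150
LT 225: heading 150 -> 15
REPEAT 2 [
  -- iteration 1/2 --
  PD: pen down
  FD 7: (0,0) -> (6.761,1.812) [heading=15, draw]
  FD 4.2: (6.761,1.812) -> (10.818,2.899) [heading=15, draw]
  PD: pen down
  -- iteration 2/2 --
  PD: pen down
  FD 7: (10.818,2.899) -> (17.58,4.711) [heading=15, draw]
  FD 4.2: (17.58,4.711) -> (21.637,5.798) [heading=15, draw]
  PD: pen down
]
RT 120: heading 15 -> 255
RT 60: heading 255 -> 195
FD 10.7: (21.637,5.798) -> (11.301,3.028) [heading=195, draw]
LT 120: heading 195 -> 315
Final: pos=(11.301,3.028), heading=315, 5 segment(s) drawn

Segment lengths:
  seg 1: (0,0) -> (6.761,1.812), length = 7
  seg 2: (6.761,1.812) -> (10.818,2.899), length = 4.2
  seg 3: (10.818,2.899) -> (17.58,4.711), length = 7
  seg 4: (17.58,4.711) -> (21.637,5.798), length = 4.2
  seg 5: (21.637,5.798) -> (11.301,3.028), length = 10.7
Total = 33.1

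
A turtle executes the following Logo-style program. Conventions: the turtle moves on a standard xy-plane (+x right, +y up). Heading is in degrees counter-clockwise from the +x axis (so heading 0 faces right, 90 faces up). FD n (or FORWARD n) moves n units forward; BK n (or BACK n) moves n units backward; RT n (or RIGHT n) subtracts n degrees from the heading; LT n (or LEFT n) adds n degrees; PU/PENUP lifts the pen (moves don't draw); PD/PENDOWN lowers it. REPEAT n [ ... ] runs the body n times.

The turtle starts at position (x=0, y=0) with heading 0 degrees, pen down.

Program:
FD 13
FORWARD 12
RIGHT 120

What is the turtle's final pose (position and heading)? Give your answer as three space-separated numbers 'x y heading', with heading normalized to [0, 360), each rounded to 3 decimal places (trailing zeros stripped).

Answer: 25 0 240

Derivation:
Executing turtle program step by step:
Start: pos=(0,0), heading=0, pen down
FD 13: (0,0) -> (13,0) [heading=0, draw]
FD 12: (13,0) -> (25,0) [heading=0, draw]
RT 120: heading 0 -> 240
Final: pos=(25,0), heading=240, 2 segment(s) drawn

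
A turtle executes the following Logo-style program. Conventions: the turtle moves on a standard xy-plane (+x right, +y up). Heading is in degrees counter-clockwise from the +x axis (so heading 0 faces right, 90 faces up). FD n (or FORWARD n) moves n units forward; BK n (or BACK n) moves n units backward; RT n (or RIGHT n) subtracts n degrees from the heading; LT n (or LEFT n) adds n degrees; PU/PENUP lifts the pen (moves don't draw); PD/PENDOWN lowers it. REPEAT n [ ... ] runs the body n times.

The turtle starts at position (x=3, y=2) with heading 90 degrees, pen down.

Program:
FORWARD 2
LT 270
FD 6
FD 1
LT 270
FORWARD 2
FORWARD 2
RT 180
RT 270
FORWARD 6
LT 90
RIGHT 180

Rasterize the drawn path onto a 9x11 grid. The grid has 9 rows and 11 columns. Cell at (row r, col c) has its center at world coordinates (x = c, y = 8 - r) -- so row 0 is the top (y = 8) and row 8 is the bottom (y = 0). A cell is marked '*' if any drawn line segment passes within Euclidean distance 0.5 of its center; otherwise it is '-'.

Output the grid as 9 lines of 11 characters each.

Segment 0: (3,2) -> (3,4)
Segment 1: (3,4) -> (9,4)
Segment 2: (9,4) -> (10,4)
Segment 3: (10,4) -> (10,2)
Segment 4: (10,2) -> (10,-0)
Segment 5: (10,-0) -> (4,-0)

Answer: -----------
-----------
-----------
-----------
---********
---*------*
---*------*
----------*
----*******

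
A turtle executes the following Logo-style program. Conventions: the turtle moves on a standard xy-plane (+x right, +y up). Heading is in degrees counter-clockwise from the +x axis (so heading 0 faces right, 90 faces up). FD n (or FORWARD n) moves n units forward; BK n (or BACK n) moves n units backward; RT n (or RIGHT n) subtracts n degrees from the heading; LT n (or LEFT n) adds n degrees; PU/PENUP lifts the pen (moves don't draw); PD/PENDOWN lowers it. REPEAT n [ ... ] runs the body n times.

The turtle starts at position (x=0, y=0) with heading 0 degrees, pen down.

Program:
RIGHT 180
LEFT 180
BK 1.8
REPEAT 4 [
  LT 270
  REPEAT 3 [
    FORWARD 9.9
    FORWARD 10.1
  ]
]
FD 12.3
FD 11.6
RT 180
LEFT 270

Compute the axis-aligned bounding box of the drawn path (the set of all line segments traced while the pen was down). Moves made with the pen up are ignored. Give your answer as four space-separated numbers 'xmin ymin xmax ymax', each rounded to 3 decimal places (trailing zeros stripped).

Answer: -61.8 -60 22.1 0

Derivation:
Executing turtle program step by step:
Start: pos=(0,0), heading=0, pen down
RT 180: heading 0 -> 180
LT 180: heading 180 -> 0
BK 1.8: (0,0) -> (-1.8,0) [heading=0, draw]
REPEAT 4 [
  -- iteration 1/4 --
  LT 270: heading 0 -> 270
  REPEAT 3 [
    -- iteration 1/3 --
    FD 9.9: (-1.8,0) -> (-1.8,-9.9) [heading=270, draw]
    FD 10.1: (-1.8,-9.9) -> (-1.8,-20) [heading=270, draw]
    -- iteration 2/3 --
    FD 9.9: (-1.8,-20) -> (-1.8,-29.9) [heading=270, draw]
    FD 10.1: (-1.8,-29.9) -> (-1.8,-40) [heading=270, draw]
    -- iteration 3/3 --
    FD 9.9: (-1.8,-40) -> (-1.8,-49.9) [heading=270, draw]
    FD 10.1: (-1.8,-49.9) -> (-1.8,-60) [heading=270, draw]
  ]
  -- iteration 2/4 --
  LT 270: heading 270 -> 180
  REPEAT 3 [
    -- iteration 1/3 --
    FD 9.9: (-1.8,-60) -> (-11.7,-60) [heading=180, draw]
    FD 10.1: (-11.7,-60) -> (-21.8,-60) [heading=180, draw]
    -- iteration 2/3 --
    FD 9.9: (-21.8,-60) -> (-31.7,-60) [heading=180, draw]
    FD 10.1: (-31.7,-60) -> (-41.8,-60) [heading=180, draw]
    -- iteration 3/3 --
    FD 9.9: (-41.8,-60) -> (-51.7,-60) [heading=180, draw]
    FD 10.1: (-51.7,-60) -> (-61.8,-60) [heading=180, draw]
  ]
  -- iteration 3/4 --
  LT 270: heading 180 -> 90
  REPEAT 3 [
    -- iteration 1/3 --
    FD 9.9: (-61.8,-60) -> (-61.8,-50.1) [heading=90, draw]
    FD 10.1: (-61.8,-50.1) -> (-61.8,-40) [heading=90, draw]
    -- iteration 2/3 --
    FD 9.9: (-61.8,-40) -> (-61.8,-30.1) [heading=90, draw]
    FD 10.1: (-61.8,-30.1) -> (-61.8,-20) [heading=90, draw]
    -- iteration 3/3 --
    FD 9.9: (-61.8,-20) -> (-61.8,-10.1) [heading=90, draw]
    FD 10.1: (-61.8,-10.1) -> (-61.8,0) [heading=90, draw]
  ]
  -- iteration 4/4 --
  LT 270: heading 90 -> 0
  REPEAT 3 [
    -- iteration 1/3 --
    FD 9.9: (-61.8,0) -> (-51.9,0) [heading=0, draw]
    FD 10.1: (-51.9,0) -> (-41.8,0) [heading=0, draw]
    -- iteration 2/3 --
    FD 9.9: (-41.8,0) -> (-31.9,0) [heading=0, draw]
    FD 10.1: (-31.9,0) -> (-21.8,0) [heading=0, draw]
    -- iteration 3/3 --
    FD 9.9: (-21.8,0) -> (-11.9,0) [heading=0, draw]
    FD 10.1: (-11.9,0) -> (-1.8,0) [heading=0, draw]
  ]
]
FD 12.3: (-1.8,0) -> (10.5,0) [heading=0, draw]
FD 11.6: (10.5,0) -> (22.1,0) [heading=0, draw]
RT 180: heading 0 -> 180
LT 270: heading 180 -> 90
Final: pos=(22.1,0), heading=90, 27 segment(s) drawn

Segment endpoints: x in {-61.8, -61.8, -61.8, -61.8, -61.8, -61.8, -61.8, -51.9, -51.7, -41.8, -41.8, -31.9, -31.7, -21.8, -21.8, -11.9, -11.7, -1.8, -1.8, -1.8, -1.8, -1.8, -1.8, -1.8, -1.8, 0, 10.5, 22.1}, y in {-60, -60, -60, -60, -60, -60, -60, -50.1, -49.9, -40, -40, -30.1, -29.9, -20, -20, -10.1, -9.9, 0, 0, 0, 0, 0, 0, 0, 0, 0, 0}
xmin=-61.8, ymin=-60, xmax=22.1, ymax=0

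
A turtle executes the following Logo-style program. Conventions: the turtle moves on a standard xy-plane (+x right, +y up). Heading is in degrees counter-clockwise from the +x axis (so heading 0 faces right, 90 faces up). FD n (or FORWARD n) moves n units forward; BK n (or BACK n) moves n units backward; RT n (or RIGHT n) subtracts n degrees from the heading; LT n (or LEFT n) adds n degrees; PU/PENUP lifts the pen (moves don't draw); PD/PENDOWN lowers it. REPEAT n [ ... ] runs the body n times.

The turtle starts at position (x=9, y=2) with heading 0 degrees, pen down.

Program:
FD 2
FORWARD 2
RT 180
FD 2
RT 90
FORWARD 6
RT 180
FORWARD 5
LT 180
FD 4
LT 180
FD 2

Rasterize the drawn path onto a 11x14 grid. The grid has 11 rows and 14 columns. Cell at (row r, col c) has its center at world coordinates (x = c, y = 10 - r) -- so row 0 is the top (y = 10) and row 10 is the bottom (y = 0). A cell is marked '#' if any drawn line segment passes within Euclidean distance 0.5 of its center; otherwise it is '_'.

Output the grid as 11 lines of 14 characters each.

Segment 0: (9,2) -> (11,2)
Segment 1: (11,2) -> (13,2)
Segment 2: (13,2) -> (11,2)
Segment 3: (11,2) -> (11,8)
Segment 4: (11,8) -> (11,3)
Segment 5: (11,3) -> (11,7)
Segment 6: (11,7) -> (11,5)

Answer: ______________
______________
___________#__
___________#__
___________#__
___________#__
___________#__
___________#__
_________#####
______________
______________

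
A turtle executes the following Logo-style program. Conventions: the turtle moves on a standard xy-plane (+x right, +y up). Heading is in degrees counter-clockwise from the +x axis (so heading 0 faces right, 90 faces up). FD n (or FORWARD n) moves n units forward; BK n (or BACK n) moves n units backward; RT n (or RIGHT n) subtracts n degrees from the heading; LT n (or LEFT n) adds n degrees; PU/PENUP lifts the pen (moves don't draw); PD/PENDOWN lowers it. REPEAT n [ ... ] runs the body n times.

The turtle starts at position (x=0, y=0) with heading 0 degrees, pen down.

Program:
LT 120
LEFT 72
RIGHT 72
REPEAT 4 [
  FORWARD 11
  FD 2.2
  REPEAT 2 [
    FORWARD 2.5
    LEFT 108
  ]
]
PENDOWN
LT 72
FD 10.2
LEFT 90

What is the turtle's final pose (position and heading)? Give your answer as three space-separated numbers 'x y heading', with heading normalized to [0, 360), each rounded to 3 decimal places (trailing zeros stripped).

Executing turtle program step by step:
Start: pos=(0,0), heading=0, pen down
LT 120: heading 0 -> 120
LT 72: heading 120 -> 192
RT 72: heading 192 -> 120
REPEAT 4 [
  -- iteration 1/4 --
  FD 11: (0,0) -> (-5.5,9.526) [heading=120, draw]
  FD 2.2: (-5.5,9.526) -> (-6.6,11.432) [heading=120, draw]
  REPEAT 2 [
    -- iteration 1/2 --
    FD 2.5: (-6.6,11.432) -> (-7.85,13.597) [heading=120, draw]
    LT 108: heading 120 -> 228
    -- iteration 2/2 --
    FD 2.5: (-7.85,13.597) -> (-9.523,11.739) [heading=228, draw]
    LT 108: heading 228 -> 336
  ]
  -- iteration 2/4 --
  FD 11: (-9.523,11.739) -> (0.526,7.265) [heading=336, draw]
  FD 2.2: (0.526,7.265) -> (2.536,6.37) [heading=336, draw]
  REPEAT 2 [
    -- iteration 1/2 --
    FD 2.5: (2.536,6.37) -> (4.82,5.353) [heading=336, draw]
    LT 108: heading 336 -> 84
    -- iteration 2/2 --
    FD 2.5: (4.82,5.353) -> (5.081,7.839) [heading=84, draw]
    LT 108: heading 84 -> 192
  ]
  -- iteration 3/4 --
  FD 11: (5.081,7.839) -> (-5.678,5.552) [heading=192, draw]
  FD 2.2: (-5.678,5.552) -> (-7.83,5.095) [heading=192, draw]
  REPEAT 2 [
    -- iteration 1/2 --
    FD 2.5: (-7.83,5.095) -> (-10.276,4.575) [heading=192, draw]
    LT 108: heading 192 -> 300
    -- iteration 2/2 --
    FD 2.5: (-10.276,4.575) -> (-9.026,2.41) [heading=300, draw]
    LT 108: heading 300 -> 48
  ]
  -- iteration 4/4 --
  FD 11: (-9.026,2.41) -> (-1.665,10.585) [heading=48, draw]
  FD 2.2: (-1.665,10.585) -> (-0.193,12.22) [heading=48, draw]
  REPEAT 2 [
    -- iteration 1/2 --
    FD 2.5: (-0.193,12.22) -> (1.48,14.077) [heading=48, draw]
    LT 108: heading 48 -> 156
    -- iteration 2/2 --
    FD 2.5: (1.48,14.077) -> (-0.804,15.094) [heading=156, draw]
    LT 108: heading 156 -> 264
  ]
]
PD: pen down
LT 72: heading 264 -> 336
FD 10.2: (-0.804,15.094) -> (8.514,10.946) [heading=336, draw]
LT 90: heading 336 -> 66
Final: pos=(8.514,10.946), heading=66, 17 segment(s) drawn

Answer: 8.514 10.946 66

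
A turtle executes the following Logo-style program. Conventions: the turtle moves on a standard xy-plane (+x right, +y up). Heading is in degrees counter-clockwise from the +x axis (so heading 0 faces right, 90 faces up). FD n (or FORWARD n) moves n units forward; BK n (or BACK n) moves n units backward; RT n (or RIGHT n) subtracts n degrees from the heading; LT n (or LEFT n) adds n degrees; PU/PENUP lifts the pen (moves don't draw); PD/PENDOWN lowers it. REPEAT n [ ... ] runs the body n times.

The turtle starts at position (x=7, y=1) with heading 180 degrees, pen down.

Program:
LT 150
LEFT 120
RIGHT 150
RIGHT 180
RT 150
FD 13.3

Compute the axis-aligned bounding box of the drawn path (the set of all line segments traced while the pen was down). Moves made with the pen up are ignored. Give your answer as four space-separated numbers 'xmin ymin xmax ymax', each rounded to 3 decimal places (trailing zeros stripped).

Executing turtle program step by step:
Start: pos=(7,1), heading=180, pen down
LT 150: heading 180 -> 330
LT 120: heading 330 -> 90
RT 150: heading 90 -> 300
RT 180: heading 300 -> 120
RT 150: heading 120 -> 330
FD 13.3: (7,1) -> (18.518,-5.65) [heading=330, draw]
Final: pos=(18.518,-5.65), heading=330, 1 segment(s) drawn

Segment endpoints: x in {7, 18.518}, y in {-5.65, 1}
xmin=7, ymin=-5.65, xmax=18.518, ymax=1

Answer: 7 -5.65 18.518 1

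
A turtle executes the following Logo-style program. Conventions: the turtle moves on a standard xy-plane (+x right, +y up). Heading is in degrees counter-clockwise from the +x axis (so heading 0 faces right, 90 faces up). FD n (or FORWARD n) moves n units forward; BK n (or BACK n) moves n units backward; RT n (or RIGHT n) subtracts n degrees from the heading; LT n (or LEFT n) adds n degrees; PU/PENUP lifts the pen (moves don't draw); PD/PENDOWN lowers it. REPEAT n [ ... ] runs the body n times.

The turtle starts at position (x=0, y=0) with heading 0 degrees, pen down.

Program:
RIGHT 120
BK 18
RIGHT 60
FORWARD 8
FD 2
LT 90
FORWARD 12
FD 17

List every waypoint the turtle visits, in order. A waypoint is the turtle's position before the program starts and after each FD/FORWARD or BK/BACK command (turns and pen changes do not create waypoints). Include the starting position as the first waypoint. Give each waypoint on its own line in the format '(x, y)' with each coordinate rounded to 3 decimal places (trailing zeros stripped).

Executing turtle program step by step:
Start: pos=(0,0), heading=0, pen down
RT 120: heading 0 -> 240
BK 18: (0,0) -> (9,15.588) [heading=240, draw]
RT 60: heading 240 -> 180
FD 8: (9,15.588) -> (1,15.588) [heading=180, draw]
FD 2: (1,15.588) -> (-1,15.588) [heading=180, draw]
LT 90: heading 180 -> 270
FD 12: (-1,15.588) -> (-1,3.588) [heading=270, draw]
FD 17: (-1,3.588) -> (-1,-13.412) [heading=270, draw]
Final: pos=(-1,-13.412), heading=270, 5 segment(s) drawn
Waypoints (6 total):
(0, 0)
(9, 15.588)
(1, 15.588)
(-1, 15.588)
(-1, 3.588)
(-1, -13.412)

Answer: (0, 0)
(9, 15.588)
(1, 15.588)
(-1, 15.588)
(-1, 3.588)
(-1, -13.412)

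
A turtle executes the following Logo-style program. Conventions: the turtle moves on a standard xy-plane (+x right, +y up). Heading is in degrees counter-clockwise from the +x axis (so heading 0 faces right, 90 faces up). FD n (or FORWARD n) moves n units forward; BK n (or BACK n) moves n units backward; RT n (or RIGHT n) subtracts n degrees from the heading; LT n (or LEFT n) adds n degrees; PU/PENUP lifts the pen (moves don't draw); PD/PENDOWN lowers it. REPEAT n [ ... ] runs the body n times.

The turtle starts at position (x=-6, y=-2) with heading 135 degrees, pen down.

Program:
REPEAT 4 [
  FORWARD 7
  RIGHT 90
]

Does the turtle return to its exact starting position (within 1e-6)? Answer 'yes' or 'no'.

Answer: yes

Derivation:
Executing turtle program step by step:
Start: pos=(-6,-2), heading=135, pen down
REPEAT 4 [
  -- iteration 1/4 --
  FD 7: (-6,-2) -> (-10.95,2.95) [heading=135, draw]
  RT 90: heading 135 -> 45
  -- iteration 2/4 --
  FD 7: (-10.95,2.95) -> (-6,7.899) [heading=45, draw]
  RT 90: heading 45 -> 315
  -- iteration 3/4 --
  FD 7: (-6,7.899) -> (-1.05,2.95) [heading=315, draw]
  RT 90: heading 315 -> 225
  -- iteration 4/4 --
  FD 7: (-1.05,2.95) -> (-6,-2) [heading=225, draw]
  RT 90: heading 225 -> 135
]
Final: pos=(-6,-2), heading=135, 4 segment(s) drawn

Start position: (-6, -2)
Final position: (-6, -2)
Distance = 0; < 1e-6 -> CLOSED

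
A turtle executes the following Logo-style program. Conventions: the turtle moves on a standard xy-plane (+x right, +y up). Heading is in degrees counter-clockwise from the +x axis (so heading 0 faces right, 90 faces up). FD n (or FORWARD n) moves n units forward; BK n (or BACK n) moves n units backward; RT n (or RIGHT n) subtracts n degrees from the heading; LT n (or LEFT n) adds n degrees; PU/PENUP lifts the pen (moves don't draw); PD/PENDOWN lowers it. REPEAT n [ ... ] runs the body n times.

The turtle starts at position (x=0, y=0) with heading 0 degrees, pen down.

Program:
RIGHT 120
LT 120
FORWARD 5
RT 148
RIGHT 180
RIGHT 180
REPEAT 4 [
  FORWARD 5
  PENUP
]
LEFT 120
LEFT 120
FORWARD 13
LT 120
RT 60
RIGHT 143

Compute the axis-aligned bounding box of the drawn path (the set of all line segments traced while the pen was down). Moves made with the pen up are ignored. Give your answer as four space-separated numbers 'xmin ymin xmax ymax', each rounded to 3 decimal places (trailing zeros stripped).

Executing turtle program step by step:
Start: pos=(0,0), heading=0, pen down
RT 120: heading 0 -> 240
LT 120: heading 240 -> 0
FD 5: (0,0) -> (5,0) [heading=0, draw]
RT 148: heading 0 -> 212
RT 180: heading 212 -> 32
RT 180: heading 32 -> 212
REPEAT 4 [
  -- iteration 1/4 --
  FD 5: (5,0) -> (0.76,-2.65) [heading=212, draw]
  PU: pen up
  -- iteration 2/4 --
  FD 5: (0.76,-2.65) -> (-3.48,-5.299) [heading=212, move]
  PU: pen up
  -- iteration 3/4 --
  FD 5: (-3.48,-5.299) -> (-7.721,-7.949) [heading=212, move]
  PU: pen up
  -- iteration 4/4 --
  FD 5: (-7.721,-7.949) -> (-11.961,-10.598) [heading=212, move]
  PU: pen up
]
LT 120: heading 212 -> 332
LT 120: heading 332 -> 92
FD 13: (-11.961,-10.598) -> (-12.415,2.394) [heading=92, move]
LT 120: heading 92 -> 212
RT 60: heading 212 -> 152
RT 143: heading 152 -> 9
Final: pos=(-12.415,2.394), heading=9, 2 segment(s) drawn

Segment endpoints: x in {0, 0.76, 5}, y in {-2.65, 0}
xmin=0, ymin=-2.65, xmax=5, ymax=0

Answer: 0 -2.65 5 0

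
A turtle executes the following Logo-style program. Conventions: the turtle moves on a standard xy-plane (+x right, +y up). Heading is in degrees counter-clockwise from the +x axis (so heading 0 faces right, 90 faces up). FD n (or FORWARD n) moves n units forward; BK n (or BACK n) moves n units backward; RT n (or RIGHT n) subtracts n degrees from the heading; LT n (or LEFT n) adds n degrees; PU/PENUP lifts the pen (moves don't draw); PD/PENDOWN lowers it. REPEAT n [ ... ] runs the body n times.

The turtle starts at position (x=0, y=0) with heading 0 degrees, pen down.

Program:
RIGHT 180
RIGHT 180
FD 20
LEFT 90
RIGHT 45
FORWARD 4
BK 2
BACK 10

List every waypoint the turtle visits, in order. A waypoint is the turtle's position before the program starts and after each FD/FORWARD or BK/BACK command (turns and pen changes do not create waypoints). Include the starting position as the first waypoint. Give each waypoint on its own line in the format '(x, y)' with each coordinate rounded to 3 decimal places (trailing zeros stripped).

Executing turtle program step by step:
Start: pos=(0,0), heading=0, pen down
RT 180: heading 0 -> 180
RT 180: heading 180 -> 0
FD 20: (0,0) -> (20,0) [heading=0, draw]
LT 90: heading 0 -> 90
RT 45: heading 90 -> 45
FD 4: (20,0) -> (22.828,2.828) [heading=45, draw]
BK 2: (22.828,2.828) -> (21.414,1.414) [heading=45, draw]
BK 10: (21.414,1.414) -> (14.343,-5.657) [heading=45, draw]
Final: pos=(14.343,-5.657), heading=45, 4 segment(s) drawn
Waypoints (5 total):
(0, 0)
(20, 0)
(22.828, 2.828)
(21.414, 1.414)
(14.343, -5.657)

Answer: (0, 0)
(20, 0)
(22.828, 2.828)
(21.414, 1.414)
(14.343, -5.657)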